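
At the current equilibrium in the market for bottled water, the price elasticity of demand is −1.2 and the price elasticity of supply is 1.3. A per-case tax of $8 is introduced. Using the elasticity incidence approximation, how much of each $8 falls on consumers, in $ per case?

Incidence ratio: consumers' share ≈ εs / (εs + |εd|) = 1.3 / (1.3 + 1.2) = 0.52.
So consumers bear ≈ 0.52 × $8 = $4.16; sellers bear $3.84.

Consumers bear ≈ $4.16 per case.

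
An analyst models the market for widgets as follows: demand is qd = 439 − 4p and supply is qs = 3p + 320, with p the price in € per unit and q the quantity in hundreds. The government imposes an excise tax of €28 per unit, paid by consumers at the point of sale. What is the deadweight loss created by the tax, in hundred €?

Deadweight loss = €672 hundred.

Before the tax: set 439 − 4p = 3p + 320 → p* = €17, q* = 371.
With the tax collected from consumers, demand (in seller-price terms) shifts: qd = 439 − 4(p + 28).
New equilibrium: consumers pay €29, producers receive €1, q = 323. (Wedge: pb − ps = 28.)
Quantity falls by |ΔQ| = |371 − 323| = 48.
DWL = ½ · t · |ΔQ| = ½ · 28 · 48 = €672.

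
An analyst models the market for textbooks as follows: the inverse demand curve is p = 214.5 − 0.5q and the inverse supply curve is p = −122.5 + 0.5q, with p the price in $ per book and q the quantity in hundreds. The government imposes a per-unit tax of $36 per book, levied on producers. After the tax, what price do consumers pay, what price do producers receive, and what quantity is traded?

Consumers pay $64; producers receive $28; quantity = 301.

Rewrite in direct form: qd = 429 − 2p and qs = 2p + 245.
Before the tax: set 429 − 2p = 2p + 245 → p* = $46, q* = 337.
With the tax collected from producers, supply shifts: qs = 2(p − 36) + 245.
New equilibrium: consumers pay $64, producers receive $28, q = 301. (Wedge: pb − ps = 36.)
The less price-elastic side of the market bears the larger share of a per-unit tax.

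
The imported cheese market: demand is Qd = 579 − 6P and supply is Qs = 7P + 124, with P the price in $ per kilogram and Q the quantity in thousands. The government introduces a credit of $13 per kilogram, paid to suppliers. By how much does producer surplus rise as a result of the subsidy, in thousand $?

Producer surplus rises by $2340 thousand.

Without the subsidy, 579 − 6P = 7P + 124 gives 13P = 455, so P* = $35 and Q* = 369.
With a per-unit subsidy paid to suppliers, each receives P + 13 per unit sold, so supply becomes Qs = 7(P + 13) + 124.
New equilibrium: consumers pay $28, suppliers receive $41, Q = 411. (Wedge: Pb − Ps = −13.)
ΔPS is the trapezoid between Q = 411 and Q = 369 of height $6: ½ · (369 + 411) · 6 = $2340.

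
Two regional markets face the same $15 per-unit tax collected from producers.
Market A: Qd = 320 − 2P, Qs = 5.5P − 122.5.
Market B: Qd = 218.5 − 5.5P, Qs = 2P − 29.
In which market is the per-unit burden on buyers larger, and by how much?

Market A, by $7.

Market A: pre-tax P* = $59, Q* = 202; post-tax Q = 180; per-unit burden on buyers = $11.
Market B: pre-tax P* = $33, Q* = 37; post-tax Q = 15; per-unit burden on buyers = $4.
Difference: $11 vs $4 → market A is larger by $7.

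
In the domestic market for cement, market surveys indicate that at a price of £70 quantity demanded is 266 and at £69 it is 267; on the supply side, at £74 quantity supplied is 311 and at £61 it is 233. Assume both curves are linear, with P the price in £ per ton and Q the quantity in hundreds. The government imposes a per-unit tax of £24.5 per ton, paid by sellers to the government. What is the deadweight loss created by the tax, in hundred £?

Demand slope: (267 − 266)/(69 − 70) = -1, so Qd = 336 − P.
Supply slope: (233 − 311)/(61 − 74) = 6, so Qs = 6P − 133.
Without the tax, 336 − P = 6P − 133 gives 7P = 469, so P* = £67 and Q* = 269.
With the tax collected from sellers, supply shifts: Qs = 6(P − 24.5) − 133.
Solving gives Q = 248 with consumers paying £88 and sellers receiving £63.5 (the £24.5 wedge).
Quantity falls by |ΔQ| = |269 − 248| = 21.
DWL = ½ · t · |ΔQ| = ½ · 24.5 · 21 = £257.25.

Deadweight loss = £257.25 hundred.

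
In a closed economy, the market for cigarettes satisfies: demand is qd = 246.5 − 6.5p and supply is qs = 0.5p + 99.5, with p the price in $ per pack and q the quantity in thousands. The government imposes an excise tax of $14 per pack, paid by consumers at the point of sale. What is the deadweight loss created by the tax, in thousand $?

Without the tax, 246.5 − 6.5p = 0.5p + 99.5 gives 7p = 147, so p* = $21 and q* = 110.
With the tax collected from consumers, demand (in seller-price terms) shifts: qd = 246.5 − 6.5(p + 14).
New equilibrium: consumers pay $22, producers receive $8, q = 103.5. (Wedge: pb − ps = 14.)
Quantity falls by |ΔQ| = |110 − 103.5| = 6.5.
DWL = ½ · t · |ΔQ| = ½ · 14 · 6.5 = $45.5.

Deadweight loss = $45.5 thousand.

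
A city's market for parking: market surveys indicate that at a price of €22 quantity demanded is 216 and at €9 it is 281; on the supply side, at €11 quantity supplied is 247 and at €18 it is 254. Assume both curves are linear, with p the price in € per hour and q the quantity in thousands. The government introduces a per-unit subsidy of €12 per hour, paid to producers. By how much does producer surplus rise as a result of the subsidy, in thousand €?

Demand slope: (281 − 216)/(9 − 22) = -5, so qd = 326 − 5p.
Supply slope: (254 − 247)/(18 − 11) = 1, so qs = p + 236.
Before the subsidy: set 326 − 5p = p + 236 → p* = €15, q* = 251.
With a per-unit subsidy paid to producers, each receives p + 12 per unit sold, so supply becomes qs = (p + 12) + 236.
New equilibrium: buyers pay €13, producers receive €25, q = 261. (Wedge: pb − ps = −12.)
ΔPS is the trapezoid between Q = 261 and Q = 251 of height €10: ½ · (251 + 261) · 10 = €2560.

Producer surplus rises by €2560 thousand.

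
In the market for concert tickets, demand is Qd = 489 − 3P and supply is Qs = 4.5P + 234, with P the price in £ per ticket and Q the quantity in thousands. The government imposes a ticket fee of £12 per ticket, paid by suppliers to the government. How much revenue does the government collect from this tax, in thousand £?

Tax revenue = £4384.8 thousand.

Before the tax: set 489 − 3P = 4.5P + 234 → P* = £34, Q* = 387.
With the tax collected from suppliers, supply shifts: Qs = 4.5(P − 12) + 234.
New equilibrium: buyers pay £41.2, suppliers receive £29.2, Q = 365.4. (Wedge: Pb − Ps = 12.)
Revenue = t · Q = 12 · 365.4 = £4384.8.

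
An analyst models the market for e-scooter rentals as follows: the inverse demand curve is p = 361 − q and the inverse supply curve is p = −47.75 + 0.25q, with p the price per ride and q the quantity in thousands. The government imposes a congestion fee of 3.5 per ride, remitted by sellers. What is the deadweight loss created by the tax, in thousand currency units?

Inverting to q(p) form: qd = 361 − p; qs = 4p + 191.
Before the tax: set 361 − p = 4p + 191 → p* = 34, q* = 327.
With the tax collected from sellers, supply shifts: qs = 4(p − 3.5) + 191.
New equilibrium: buyers pay 36.8, sellers receive 33.3, q = 324.2. (Wedge: pb − ps = 3.5.)
Quantity falls by |ΔQ| = |327 − 324.2| = 2.8.
DWL = ½ · t · |ΔQ| = ½ · 3.5 · 2.8 = 4.9.

Deadweight loss = 4.9 thousand.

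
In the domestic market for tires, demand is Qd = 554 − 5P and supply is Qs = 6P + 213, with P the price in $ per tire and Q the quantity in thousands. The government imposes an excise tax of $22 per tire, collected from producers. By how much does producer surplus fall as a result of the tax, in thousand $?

Without the tax, 554 − 5P = 6P + 213 gives 11P = 341, so P* = $31 and Q* = 399.
With the tax collected from producers, supply shifts: Qs = 6(P − 22) + 213.
New equilibrium: consumers pay $43, producers receive $21, Q = 339. (Wedge: Pb − Ps = 22.)
ΔPS is the trapezoid between Q = 339 and Q = 399 of height $10: ½ · (399 + 339) · 10 = $3690.

Producer surplus falls by $3690 thousand.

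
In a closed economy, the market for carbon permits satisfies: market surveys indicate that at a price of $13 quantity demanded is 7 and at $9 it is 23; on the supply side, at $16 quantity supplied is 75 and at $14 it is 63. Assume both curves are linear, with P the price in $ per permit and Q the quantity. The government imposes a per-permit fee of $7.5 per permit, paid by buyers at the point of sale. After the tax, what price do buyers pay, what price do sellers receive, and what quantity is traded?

Buyers pay $12.5; sellers receive $5; quantity = 9.

Demand slope: (23 − 7)/(9 − 13) = -4, so Qd = 59 − 4P.
Supply slope: (63 − 75)/(14 − 16) = 6, so Qs = 6P − 21.
Before the tax: set 59 − 4P = 6P − 21 → P* = $8, Q* = 27.
With the tax collected from buyers, demand (in seller-price terms) shifts: Qd = 59 − 4(P + 7.5).
Solving gives Q = 9 with buyers paying $12.5 and sellers receiving $5 (the $7.5 wedge).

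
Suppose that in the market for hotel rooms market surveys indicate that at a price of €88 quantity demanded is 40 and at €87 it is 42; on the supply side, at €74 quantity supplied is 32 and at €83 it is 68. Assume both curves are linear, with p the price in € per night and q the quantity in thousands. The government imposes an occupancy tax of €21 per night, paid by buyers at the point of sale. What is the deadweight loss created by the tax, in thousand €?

Demand slope: (42 − 40)/(87 − 88) = -2, so qd = 216 − 2p.
Supply slope: (68 − 32)/(83 − 74) = 4, so qs = 4p − 264.
Before the tax: set 216 − 2p = 4p − 264 → p* = €80, q* = 56.
With the tax collected from buyers, demand (in seller-price terms) shifts: qd = 216 − 2(p + 21).
Solving gives q = 28 with buyers paying €94 and producers receiving €73 (the €21 wedge).
Quantity falls by |ΔQ| = |56 − 28| = 28.
DWL = ½ · t · |ΔQ| = ½ · 21 · 28 = €294.

Deadweight loss = €294 thousand.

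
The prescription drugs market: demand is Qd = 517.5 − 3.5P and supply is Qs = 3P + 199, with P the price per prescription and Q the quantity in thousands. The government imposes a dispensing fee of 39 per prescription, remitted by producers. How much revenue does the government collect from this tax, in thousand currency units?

Before the tax: set 517.5 − 3.5P = 3P + 199 → P* = 49, Q* = 346.
With the tax collected from producers, supply shifts: Qs = 3(P − 39) + 199.
Solving gives Q = 283 with buyers paying 67 and producers receiving 28 (the 39 wedge).
Revenue = t · Q = 39 · 283 = 11037.

Tax revenue = 11037 thousand.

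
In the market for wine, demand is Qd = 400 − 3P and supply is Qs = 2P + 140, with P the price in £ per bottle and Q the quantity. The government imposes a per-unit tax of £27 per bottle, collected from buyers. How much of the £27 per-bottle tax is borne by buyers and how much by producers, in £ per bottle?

Before the tax: set 400 − 3P = 2P + 140 → P* = £52, Q* = 244.
With the tax collected from buyers, demand (in seller-price terms) shifts: Qd = 400 − 3(P + 27).
Solving gives Q = 211.6 with buyers paying £62.8 and producers receiving £35.8 (the £27 wedge).
Burden on buyers: £10.8; on producers: £16.2. (They sum to £27.)
The less price-elastic side of the market bears the larger share of a per-unit tax.

Buyers bear £10.8 per bottle; producers bear £16.2 per bottle.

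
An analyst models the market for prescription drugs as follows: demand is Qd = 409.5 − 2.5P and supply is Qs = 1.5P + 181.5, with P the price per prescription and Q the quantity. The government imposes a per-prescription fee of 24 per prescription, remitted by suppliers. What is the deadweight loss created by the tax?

Deadweight loss = 270.

Without the tax, 409.5 − 2.5P = 1.5P + 181.5 gives 4P = 228, so P* = 57 and Q* = 267.
With the tax collected from suppliers, supply shifts: Qs = 1.5(P − 24) + 181.5.
New equilibrium: consumers pay 66, suppliers receive 42, Q = 244.5. (Wedge: Pb − Ps = 24.)
Quantity falls by |ΔQ| = |267 − 244.5| = 22.5.
DWL = ½ · t · |ΔQ| = ½ · 24 · 22.5 = 270.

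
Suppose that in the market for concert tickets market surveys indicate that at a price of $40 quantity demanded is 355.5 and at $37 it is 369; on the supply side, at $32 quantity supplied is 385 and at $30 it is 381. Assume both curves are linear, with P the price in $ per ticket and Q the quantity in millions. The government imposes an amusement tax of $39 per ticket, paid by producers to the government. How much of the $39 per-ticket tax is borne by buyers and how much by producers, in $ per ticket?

Buyers bear $12 per ticket; producers bear $27 per ticket.

Demand slope: (369 − 355.5)/(37 − 40) = -4.5, so Qd = 535.5 − 4.5P.
Supply slope: (381 − 385)/(30 − 32) = 2, so Qs = 2P + 321.
Without the tax, 535.5 − 4.5P = 2P + 321 gives 6.5P = 214.5, so P* = $33 and Q* = 387.
With the tax collected from producers, supply shifts: Qs = 2(P − 39) + 321.
New equilibrium: buyers pay $45, producers receive $6, Q = 333. (Wedge: Pb − Ps = 39.)
Burden on buyers: $12; on producers: $27. (They sum to $39.)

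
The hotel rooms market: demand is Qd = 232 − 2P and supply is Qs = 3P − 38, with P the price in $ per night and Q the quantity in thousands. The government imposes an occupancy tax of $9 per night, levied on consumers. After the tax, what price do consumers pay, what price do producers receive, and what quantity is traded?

Before the tax: set 232 − 2P = 3P − 38 → P* = $54, Q* = 124.
With the tax collected from consumers, demand (in seller-price terms) shifts: Qd = 232 − 2(P + 9).
New equilibrium: consumers pay $59.4, producers receive $50.4, Q = 113.2. (Wedge: Pb − Ps = 9.)
The less price-elastic side of the market bears the larger share of a per-unit tax.

Consumers pay $59.4; producers receive $50.4; quantity = 113.2.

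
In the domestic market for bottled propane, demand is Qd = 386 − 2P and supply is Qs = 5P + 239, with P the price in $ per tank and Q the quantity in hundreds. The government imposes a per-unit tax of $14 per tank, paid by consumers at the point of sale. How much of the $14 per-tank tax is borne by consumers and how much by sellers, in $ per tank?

Before the tax: set 386 − 2P = 5P + 239 → P* = $21, Q* = 344.
With the tax collected from consumers, demand (in seller-price terms) shifts: Qd = 386 − 2(P + 14).
Solving gives Q = 324 with consumers paying $31 and sellers receiving $17 (the $14 wedge).
Burden on consumers: $10; on sellers: $4. (They sum to $14.)

Consumers bear $10 per tank; sellers bear $4 per tank.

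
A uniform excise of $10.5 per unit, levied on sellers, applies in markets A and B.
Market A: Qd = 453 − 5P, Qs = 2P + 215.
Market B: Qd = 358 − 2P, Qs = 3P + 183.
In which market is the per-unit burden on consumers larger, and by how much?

Market A: pre-tax P* = $34, Q* = 283; post-tax Q = 268; per-unit burden on consumers = $3.
Market B: pre-tax P* = $35, Q* = 288; post-tax Q = 275.4; per-unit burden on consumers = $6.3.
Difference: $3 vs $6.3 → market B is larger by $3.3.

Market B, by $3.3.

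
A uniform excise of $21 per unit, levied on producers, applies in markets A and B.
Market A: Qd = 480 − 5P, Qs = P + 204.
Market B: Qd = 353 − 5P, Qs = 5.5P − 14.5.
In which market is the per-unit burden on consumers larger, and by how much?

Market B, by $7.5.

Market A: pre-tax P* = $46, Q* = 250; post-tax Q = 232.5; per-unit burden on consumers = $3.5.
Market B: pre-tax P* = $35, Q* = 178; post-tax Q = 123; per-unit burden on consumers = $11.
Difference: $3.5 vs $11 → market B is larger by $7.5.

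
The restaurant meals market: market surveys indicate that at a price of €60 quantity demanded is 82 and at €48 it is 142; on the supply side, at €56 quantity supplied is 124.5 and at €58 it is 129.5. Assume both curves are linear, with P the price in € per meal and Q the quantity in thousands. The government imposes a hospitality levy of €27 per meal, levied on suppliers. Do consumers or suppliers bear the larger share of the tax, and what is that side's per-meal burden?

Suppliers bear the larger share: €18 per meal.

Demand slope: (142 − 82)/(48 − 60) = -5, so Qd = 382 − 5P.
Supply slope: (129.5 − 124.5)/(58 − 56) = 2.5, so Qs = 2.5P − 15.5.
Without the tax, 382 − 5P = 2.5P − 15.5 gives 7.5P = 397.5, so P* = €53 and Q* = 117.
With the tax collected from suppliers, supply shifts: Qs = 2.5(P − 27) − 15.5.
New equilibrium: consumers pay €62, suppliers receive €35, Q = 72. (Wedge: Pb − Ps = 27.)
Per-meal burden: consumers €9, suppliers €18.
Suppliers take the larger share because supply is less price-elastic here (demand slope 5 vs supply slope 2.5).
The less price-elastic side of the market bears the larger share of a per-unit tax.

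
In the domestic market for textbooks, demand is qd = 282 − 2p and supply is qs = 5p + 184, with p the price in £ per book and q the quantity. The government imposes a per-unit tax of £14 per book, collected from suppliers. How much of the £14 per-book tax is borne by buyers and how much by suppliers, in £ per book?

Buyers bear £10 per book; suppliers bear £4 per book.

Before the tax: set 282 − 2p = 5p + 184 → p* = £14, q* = 254.
With the tax collected from suppliers, supply shifts: qs = 5(p − 14) + 184.
New equilibrium: buyers pay £24, suppliers receive £10, q = 234. (Wedge: pb − ps = 14.)
Burden on buyers: £10; on suppliers: £4. (They sum to £14.)
The less price-elastic side of the market bears the larger share of a per-unit tax.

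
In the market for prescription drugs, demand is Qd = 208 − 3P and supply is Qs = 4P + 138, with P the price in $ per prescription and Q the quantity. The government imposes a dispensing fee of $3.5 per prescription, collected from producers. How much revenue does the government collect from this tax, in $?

Without the tax, 208 − 3P = 4P + 138 gives 7P = 70, so P* = $10 and Q* = 178.
With the tax collected from producers, supply shifts: Qs = 4(P − 3.5) + 138.
Solving gives Q = 172 with buyers paying $12 and producers receiving $8.5 (the $3.5 wedge).
Revenue = t · Q = 3.5 · 172 = $602.

Tax revenue = $602.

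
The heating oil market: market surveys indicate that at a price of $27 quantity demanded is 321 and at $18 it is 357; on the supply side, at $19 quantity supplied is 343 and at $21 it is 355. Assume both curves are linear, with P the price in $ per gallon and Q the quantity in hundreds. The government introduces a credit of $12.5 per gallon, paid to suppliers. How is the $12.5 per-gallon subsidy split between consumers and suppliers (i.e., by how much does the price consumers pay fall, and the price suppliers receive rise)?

Consumers gain $7.5 per gallon; suppliers gain $5 per gallon.

Demand slope: (357 − 321)/(18 − 27) = -4, so Qd = 429 − 4P.
Supply slope: (355 − 343)/(21 − 19) = 6, so Qs = 6P + 229.
Without the subsidy, 429 − 4P = 6P + 229 gives 10P = 200, so P* = $20 and Q* = 349.
With a per-unit subsidy paid to suppliers, each receives P + 12.5 per unit sold, so supply becomes Qs = 6(P + 12.5) + 229.
New equilibrium: consumers pay $12.5, suppliers receive $25, Q = 379. (Wedge: Pb − Ps = −12.5.)
Gain to consumers: $7.5; to suppliers: $5. (They sum to $12.5.)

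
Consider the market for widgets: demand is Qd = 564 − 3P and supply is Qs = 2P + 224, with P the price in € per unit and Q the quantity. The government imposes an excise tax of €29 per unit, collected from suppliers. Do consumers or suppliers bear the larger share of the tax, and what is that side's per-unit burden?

Suppliers bear the larger share: €17.4 per unit.

Before the tax: set 564 − 3P = 2P + 224 → P* = €68, Q* = 360.
With the tax collected from suppliers, supply shifts: Qs = 2(P − 29) + 224.
Solving gives Q = 325.2 with consumers paying €79.6 and suppliers receiving €50.6 (the €29 wedge).
Per-unit burden: consumers €11.6, suppliers €17.4.
Suppliers take the larger share because supply is less price-elastic here (demand slope 3 vs supply slope 2).
The less price-elastic side of the market bears the larger share of a per-unit tax.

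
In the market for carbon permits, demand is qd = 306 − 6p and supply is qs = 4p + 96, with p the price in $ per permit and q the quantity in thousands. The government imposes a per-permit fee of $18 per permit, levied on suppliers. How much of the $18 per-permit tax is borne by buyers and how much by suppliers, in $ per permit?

Buyers bear $7.2 per permit; suppliers bear $10.8 per permit.

Before the tax: set 306 − 6p = 4p + 96 → p* = $21, q* = 180.
With the tax collected from suppliers, supply shifts: qs = 4(p − 18) + 96.
Solving gives q = 136.8 with buyers paying $28.2 and suppliers receiving $10.2 (the $18 wedge).
Burden on buyers: $7.2; on suppliers: $10.8. (They sum to $18.)
The less price-elastic side of the market bears the larger share of a per-unit tax.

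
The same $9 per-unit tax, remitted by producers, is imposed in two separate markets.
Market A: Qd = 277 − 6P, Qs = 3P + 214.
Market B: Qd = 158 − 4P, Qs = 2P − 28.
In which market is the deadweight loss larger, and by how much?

Market A: pre-tax P* = $7, Q* = 235; post-tax Q = 217; deadweight loss = $81.
Market B: pre-tax P* = $31, Q* = 34; post-tax Q = 22; deadweight loss = $54.
Difference: $81 vs $54 → market A is larger by $27.

Market A, by $27.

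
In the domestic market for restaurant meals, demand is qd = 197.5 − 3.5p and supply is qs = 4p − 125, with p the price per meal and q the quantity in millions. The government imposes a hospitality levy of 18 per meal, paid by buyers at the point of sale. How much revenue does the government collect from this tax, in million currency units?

Before the tax: set 197.5 − 3.5p = 4p − 125 → p* = 43, q* = 47.
With the tax collected from buyers, demand (in seller-price terms) shifts: qd = 197.5 − 3.5(p + 18).
New equilibrium: buyers pay 52.6, sellers receive 34.6, q = 13.4. (Wedge: pb − ps = 18.)
Revenue = t · Q = 18 · 13.4 = 241.2.

Tax revenue = 241.2 million.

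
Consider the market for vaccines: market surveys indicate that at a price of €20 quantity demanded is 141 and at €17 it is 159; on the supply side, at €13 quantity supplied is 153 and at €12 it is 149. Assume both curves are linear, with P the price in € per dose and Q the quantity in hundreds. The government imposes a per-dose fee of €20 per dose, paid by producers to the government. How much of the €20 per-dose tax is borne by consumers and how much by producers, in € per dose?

Consumers bear €8 per dose; producers bear €12 per dose.

Demand slope: (159 − 141)/(17 − 20) = -6, so Qd = 261 − 6P.
Supply slope: (149 − 153)/(12 − 13) = 4, so Qs = 4P + 101.
Before the tax: set 261 − 6P = 4P + 101 → P* = €16, Q* = 165.
With the tax collected from producers, supply shifts: Qs = 4(P − 20) + 101.
Solving gives Q = 117 with consumers paying €24 and producers receiving €4 (the €20 wedge).
Burden on consumers: €8; on producers: €12. (They sum to €20.)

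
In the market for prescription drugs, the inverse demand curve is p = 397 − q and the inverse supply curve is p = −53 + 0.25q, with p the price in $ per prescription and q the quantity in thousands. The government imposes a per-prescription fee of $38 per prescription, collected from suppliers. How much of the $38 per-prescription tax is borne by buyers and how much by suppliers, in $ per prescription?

Inverting to q(p) form: qd = 397 − p; qs = 4p + 212.
Before the tax: set 397 − p = 4p + 212 → p* = $37, q* = 360.
With the tax collected from suppliers, supply shifts: qs = 4(p − 38) + 212.
New equilibrium: buyers pay $67.4, suppliers receive $29.4, q = 329.6. (Wedge: pb − ps = 38.)
Burden on buyers: $30.4; on suppliers: $7.6. (They sum to $38.)

Buyers bear $30.4 per prescription; suppliers bear $7.6 per prescription.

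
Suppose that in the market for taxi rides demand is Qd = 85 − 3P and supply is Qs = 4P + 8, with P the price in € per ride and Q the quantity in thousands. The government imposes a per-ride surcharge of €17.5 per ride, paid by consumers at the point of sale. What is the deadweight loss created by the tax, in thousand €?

Before the tax: set 85 − 3P = 4P + 8 → P* = €11, Q* = 52.
With the tax collected from consumers, demand (in seller-price terms) shifts: Qd = 85 − 3(P + 17.5).
Solving gives Q = 22 with consumers paying €21 and sellers receiving €3.5 (the €17.5 wedge).
Quantity falls by |ΔQ| = |52 − 22| = 30.
DWL = ½ · t · |ΔQ| = ½ · 17.5 · 30 = €262.5.

Deadweight loss = €262.5 thousand.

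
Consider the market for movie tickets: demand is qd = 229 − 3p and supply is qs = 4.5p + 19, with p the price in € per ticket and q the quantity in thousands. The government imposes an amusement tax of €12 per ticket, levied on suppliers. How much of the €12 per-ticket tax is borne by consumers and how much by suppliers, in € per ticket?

Without the tax, 229 − 3p = 4.5p + 19 gives 7.5p = 210, so p* = €28 and q* = 145.
With the tax collected from suppliers, supply shifts: qs = 4.5(p − 12) + 19.
New equilibrium: consumers pay €35.2, suppliers receive €23.2, q = 123.4. (Wedge: pb − ps = 12.)
Burden on consumers: €7.2; on suppliers: €4.8. (They sum to €12.)
The less price-elastic side of the market bears the larger share of a per-unit tax.

Consumers bear €7.2 per ticket; suppliers bear €4.8 per ticket.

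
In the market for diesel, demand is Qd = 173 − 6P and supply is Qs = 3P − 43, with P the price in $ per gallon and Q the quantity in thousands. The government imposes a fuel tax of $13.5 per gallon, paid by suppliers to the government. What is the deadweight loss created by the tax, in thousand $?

Deadweight loss = $182.25 thousand.

Before the tax: set 173 − 6P = 3P − 43 → P* = $24, Q* = 29.
With the tax collected from suppliers, supply shifts: Qs = 3(P − 13.5) − 43.
Solving gives Q = 2 with consumers paying $28.5 and suppliers receiving $15 (the $13.5 wedge).
Quantity falls by |ΔQ| = |29 − 2| = 27.
DWL = ½ · t · |ΔQ| = ½ · 13.5 · 27 = $182.25.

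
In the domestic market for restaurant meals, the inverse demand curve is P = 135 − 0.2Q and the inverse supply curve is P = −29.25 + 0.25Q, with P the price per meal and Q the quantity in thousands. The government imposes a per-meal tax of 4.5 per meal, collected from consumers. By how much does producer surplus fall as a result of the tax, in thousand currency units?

Producer surplus falls by 900 thousand.

Rewrite in direct form: Qd = 675 − 5P and Qs = 4P + 117.
Without the tax, 675 − 5P = 4P + 117 gives 9P = 558, so P* = 62 and Q* = 365.
With the tax collected from consumers, demand (in seller-price terms) shifts: Qd = 675 − 5(P + 4.5).
New equilibrium: consumers pay 64, producers receive 59.5, Q = 355. (Wedge: Pb − Ps = 4.5.)
ΔPS is the trapezoid between Q = 355 and Q = 365 of height 2.5: ½ · (365 + 355) · 2.5 = 900.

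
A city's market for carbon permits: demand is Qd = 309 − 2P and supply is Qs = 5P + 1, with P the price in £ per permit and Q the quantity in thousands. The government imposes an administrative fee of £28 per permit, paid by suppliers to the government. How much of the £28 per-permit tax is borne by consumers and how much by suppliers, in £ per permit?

Before the tax: set 309 − 2P = 5P + 1 → P* = £44, Q* = 221.
With the tax collected from suppliers, supply shifts: Qs = 5(P − 28) + 1.
New equilibrium: consumers pay £64, suppliers receive £36, Q = 181. (Wedge: Pb − Ps = 28.)
Burden on consumers: £20; on suppliers: £8. (They sum to £28.)
The less price-elastic side of the market bears the larger share of a per-unit tax.

Consumers bear £20 per permit; suppliers bear £8 per permit.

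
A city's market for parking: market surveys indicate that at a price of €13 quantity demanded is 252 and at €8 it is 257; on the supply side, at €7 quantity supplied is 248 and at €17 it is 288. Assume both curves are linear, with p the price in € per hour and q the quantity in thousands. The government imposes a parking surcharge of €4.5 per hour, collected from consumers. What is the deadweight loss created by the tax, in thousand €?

Demand slope: (257 − 252)/(8 − 13) = -1, so qd = 265 − p.
Supply slope: (288 − 248)/(17 − 7) = 4, so qs = 4p + 220.
Before the tax: set 265 − p = 4p + 220 → p* = €9, q* = 256.
With the tax collected from consumers, demand (in seller-price terms) shifts: qd = 265 − (p + 4.5).
Solving gives q = 252.4 with consumers paying €12.6 and producers receiving €8.1 (the €4.5 wedge).
Quantity falls by |ΔQ| = |256 − 252.4| = 3.6.
DWL = ½ · t · |ΔQ| = ½ · 4.5 · 3.6 = €8.1.

Deadweight loss = €8.1 thousand.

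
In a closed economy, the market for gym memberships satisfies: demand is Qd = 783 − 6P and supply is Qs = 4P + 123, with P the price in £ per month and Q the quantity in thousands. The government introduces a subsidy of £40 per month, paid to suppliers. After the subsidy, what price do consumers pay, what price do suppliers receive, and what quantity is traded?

Consumers pay £50; suppliers receive £90; quantity = 483.

Without the subsidy, 783 − 6P = 4P + 123 gives 10P = 660, so P* = £66 and Q* = 387.
With a per-unit subsidy paid to suppliers, each receives P + 40 per unit sold, so supply becomes Qs = 4(P + 40) + 123.
New equilibrium: consumers pay £50, suppliers receive £90, Q = 483. (Wedge: Pb − Ps = −40.)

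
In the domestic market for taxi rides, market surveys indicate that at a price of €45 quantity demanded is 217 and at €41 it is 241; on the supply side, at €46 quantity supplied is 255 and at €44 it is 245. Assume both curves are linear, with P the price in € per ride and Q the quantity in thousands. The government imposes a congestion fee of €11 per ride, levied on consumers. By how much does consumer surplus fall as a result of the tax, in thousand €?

Consumer surplus falls by €1100 thousand.

Demand slope: (241 − 217)/(41 − 45) = -6, so Qd = 487 − 6P.
Supply slope: (245 − 255)/(44 − 46) = 5, so Qs = 5P + 25.
Before the tax: set 487 − 6P = 5P + 25 → P* = €42, Q* = 235.
With the tax collected from consumers, demand (in seller-price terms) shifts: Qd = 487 − 6(P + 11).
Solving gives Q = 205 with consumers paying €47 and producers receiving €36 (the €11 wedge).
ΔCS is the trapezoid between Q = 205 and Q = 235 of height €5: ½ · (235 + 205) · 5 = €1100.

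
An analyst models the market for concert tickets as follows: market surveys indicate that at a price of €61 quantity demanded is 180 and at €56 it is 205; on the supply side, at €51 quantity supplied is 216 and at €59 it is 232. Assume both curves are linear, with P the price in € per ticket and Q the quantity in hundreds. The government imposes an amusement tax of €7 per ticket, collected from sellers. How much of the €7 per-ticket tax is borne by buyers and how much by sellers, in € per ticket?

Buyers bear €2 per ticket; sellers bear €5 per ticket.

Demand slope: (205 − 180)/(56 − 61) = -5, so Qd = 485 − 5P.
Supply slope: (232 − 216)/(59 − 51) = 2, so Qs = 2P + 114.
Before the tax: set 485 − 5P = 2P + 114 → P* = €53, Q* = 220.
With the tax collected from sellers, supply shifts: Qs = 2(P − 7) + 114.
New equilibrium: buyers pay €55, sellers receive €48, Q = 210. (Wedge: Pb − Ps = 7.)
Burden on buyers: €2; on sellers: €5. (They sum to €7.)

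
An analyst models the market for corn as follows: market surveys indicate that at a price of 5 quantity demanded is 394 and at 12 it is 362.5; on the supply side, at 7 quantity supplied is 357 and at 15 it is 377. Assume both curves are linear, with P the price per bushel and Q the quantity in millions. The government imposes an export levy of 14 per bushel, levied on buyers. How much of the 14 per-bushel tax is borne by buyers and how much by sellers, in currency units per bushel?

Buyers bear 5 per bushel; sellers bear 9 per bushel.

Demand slope: (362.5 − 394)/(12 − 5) = -4.5, so Qd = 416.5 − 4.5P.
Supply slope: (377 − 357)/(15 − 7) = 2.5, so Qs = 2.5P + 339.5.
Before the tax: set 416.5 − 4.5P = 2.5P + 339.5 → P* = 11, Q* = 367.
With the tax collected from buyers, demand (in seller-price terms) shifts: Qd = 416.5 − 4.5(P + 14).
Solving gives Q = 344.5 with buyers paying 16 and sellers receiving 2 (the 14 wedge).
Burden on buyers: 5; on sellers: 9. (They sum to 14.)
The less price-elastic side of the market bears the larger share of a per-unit tax.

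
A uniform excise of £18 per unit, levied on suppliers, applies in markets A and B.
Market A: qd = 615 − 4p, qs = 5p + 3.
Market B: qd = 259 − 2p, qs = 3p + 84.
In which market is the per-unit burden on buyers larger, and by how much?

Market B, by £0.8.

Market A: pre-tax p* = £68, q* = 343; post-tax q = 303; per-unit burden on buyers = £10.
Market B: pre-tax p* = £35, q* = 189; post-tax q = 167.4; per-unit burden on buyers = £10.8.
Difference: £10 vs £10.8 → market B is larger by £0.8.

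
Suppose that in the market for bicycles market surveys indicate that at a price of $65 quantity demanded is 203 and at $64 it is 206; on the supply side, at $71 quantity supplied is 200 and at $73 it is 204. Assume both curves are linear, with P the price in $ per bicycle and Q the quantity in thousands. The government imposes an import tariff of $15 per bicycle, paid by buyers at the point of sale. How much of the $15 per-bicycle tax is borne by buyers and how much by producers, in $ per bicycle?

Buyers bear $6 per bicycle; producers bear $9 per bicycle.

Demand slope: (206 − 203)/(64 − 65) = -3, so Qd = 398 − 3P.
Supply slope: (204 − 200)/(73 − 71) = 2, so Qs = 2P + 58.
Without the tax, 398 − 3P = 2P + 58 gives 5P = 340, so P* = $68 and Q* = 194.
With the tax collected from buyers, demand (in seller-price terms) shifts: Qd = 398 − 3(P + 15).
Solving gives Q = 176 with buyers paying $74 and producers receiving $59 (the $15 wedge).
Burden on buyers: $6; on producers: $9. (They sum to $15.)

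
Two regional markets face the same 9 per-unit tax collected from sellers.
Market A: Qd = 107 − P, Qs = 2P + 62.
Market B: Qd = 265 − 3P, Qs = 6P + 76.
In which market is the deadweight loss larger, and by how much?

Market A: pre-tax P* = 15, Q* = 92; post-tax Q = 86; deadweight loss = 27.
Market B: pre-tax P* = 21, Q* = 202; post-tax Q = 184; deadweight loss = 81.
Difference: 27 vs 81 → market B is larger by 54.

Market B, by 54.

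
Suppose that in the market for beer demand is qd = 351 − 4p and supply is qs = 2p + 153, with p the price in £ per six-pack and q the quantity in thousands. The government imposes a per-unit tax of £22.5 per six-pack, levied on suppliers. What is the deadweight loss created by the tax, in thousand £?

Before the tax: set 351 − 4p = 2p + 153 → p* = £33, q* = 219.
With the tax collected from suppliers, supply shifts: qs = 2(p − 22.5) + 153.
Solving gives q = 189 with buyers paying £40.5 and suppliers receiving £18 (the £22.5 wedge).
Quantity falls by |ΔQ| = |219 − 189| = 30.
DWL = ½ · t · |ΔQ| = ½ · 22.5 · 30 = £337.5.

Deadweight loss = £337.5 thousand.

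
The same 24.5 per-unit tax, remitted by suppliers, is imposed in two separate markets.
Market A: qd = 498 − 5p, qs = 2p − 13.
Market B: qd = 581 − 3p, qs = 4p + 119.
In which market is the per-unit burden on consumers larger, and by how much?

Market B, by 7.

Market A: pre-tax p* = 73, q* = 133; post-tax q = 98; per-unit burden on consumers = 7.
Market B: pre-tax p* = 66, q* = 383; post-tax q = 341; per-unit burden on consumers = 14.
Difference: 7 vs 14 → market B is larger by 7.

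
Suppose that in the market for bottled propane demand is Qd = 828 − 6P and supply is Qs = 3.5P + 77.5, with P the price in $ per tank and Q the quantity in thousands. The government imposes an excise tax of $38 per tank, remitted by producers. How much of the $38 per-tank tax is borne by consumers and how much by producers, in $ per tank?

Before the tax: set 828 − 6P = 3.5P + 77.5 → P* = $79, Q* = 354.
With the tax collected from producers, supply shifts: Qs = 3.5(P − 38) + 77.5.
New equilibrium: consumers pay $93, producers receive $55, Q = 270. (Wedge: Pb − Ps = 38.)
Burden on consumers: $14; on producers: $24. (They sum to $38.)

Consumers bear $14 per tank; producers bear $24 per tank.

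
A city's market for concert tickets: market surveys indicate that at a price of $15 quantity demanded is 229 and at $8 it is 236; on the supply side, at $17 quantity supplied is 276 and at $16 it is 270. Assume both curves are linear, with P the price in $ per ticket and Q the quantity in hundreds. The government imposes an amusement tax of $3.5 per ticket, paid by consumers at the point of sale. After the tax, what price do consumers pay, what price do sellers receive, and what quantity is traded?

Consumers pay $13; sellers receive $9.5; quantity = 231.

Demand slope: (236 − 229)/(8 − 15) = -1, so Qd = 244 − P.
Supply slope: (270 − 276)/(16 − 17) = 6, so Qs = 6P + 174.
Without the tax, 244 − P = 6P + 174 gives 7P = 70, so P* = $10 and Q* = 234.
With the tax collected from consumers, demand (in seller-price terms) shifts: Qd = 244 − (P + 3.5).
Solving gives Q = 231 with consumers paying $13 and sellers receiving $9.5 (the $3.5 wedge).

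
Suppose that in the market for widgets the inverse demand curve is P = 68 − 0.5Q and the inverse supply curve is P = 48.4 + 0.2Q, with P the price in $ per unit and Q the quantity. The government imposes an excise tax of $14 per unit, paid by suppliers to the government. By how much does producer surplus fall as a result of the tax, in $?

Rewrite in direct form: Qd = 136 − 2P and Qs = 5P − 242.
Before the tax: set 136 − 2P = 5P − 242 → P* = $54, Q* = 28.
With the tax collected from suppliers, supply shifts: Qs = 5(P − 14) − 242.
Solving gives Q = 8 with buyers paying $64 and suppliers receiving $50 (the $14 wedge).
ΔPS is the trapezoid between Q = 8 and Q = 28 of height $4: ½ · (28 + 8) · 4 = $72.

Producer surplus falls by $72.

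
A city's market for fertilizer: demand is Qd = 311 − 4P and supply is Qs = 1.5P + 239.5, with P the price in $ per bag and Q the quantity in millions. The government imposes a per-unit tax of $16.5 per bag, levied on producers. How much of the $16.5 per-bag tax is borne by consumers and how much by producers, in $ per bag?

Consumers bear $4.5 per bag; producers bear $12 per bag.

Without the tax, 311 − 4P = 1.5P + 239.5 gives 5.5P = 71.5, so P* = $13 and Q* = 259.
With the tax collected from producers, supply shifts: Qs = 1.5(P − 16.5) + 239.5.
Solving gives Q = 241 with consumers paying $17.5 and producers receiving $1 (the $16.5 wedge).
Burden on consumers: $4.5; on producers: $12. (They sum to $16.5.)
The less price-elastic side of the market bears the larger share of a per-unit tax.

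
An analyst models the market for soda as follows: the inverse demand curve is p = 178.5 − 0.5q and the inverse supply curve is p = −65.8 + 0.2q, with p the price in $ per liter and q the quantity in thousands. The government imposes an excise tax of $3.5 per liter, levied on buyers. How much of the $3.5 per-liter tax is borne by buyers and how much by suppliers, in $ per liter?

Buyers bear $2.5 per liter; suppliers bear $1 per liter.

Rewrite in direct form: qd = 357 − 2p and qs = 5p + 329.
Without the tax, 357 − 2p = 5p + 329 gives 7p = 28, so p* = $4 and q* = 349.
With the tax collected from buyers, demand (in seller-price terms) shifts: qd = 357 − 2(p + 3.5).
Solving gives q = 344 with buyers paying $6.5 and suppliers receiving $3 (the $3.5 wedge).
Burden on buyers: $2.5; on suppliers: $1. (They sum to $3.5.)
The less price-elastic side of the market bears the larger share of a per-unit tax.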